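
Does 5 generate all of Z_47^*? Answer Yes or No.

Yes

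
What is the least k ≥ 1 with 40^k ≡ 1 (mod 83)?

41

Since 40 ∈ (Z/83Z)^×, its order divides φ(83) = 83 − 1 = 82 = 2 · 41.
Divisors of 82: 1, 2, 41, 82.
Check 40^d mod 83 for each divisor in increasing order:
40^1 ≡ 40 (mod 83)
40^2 ≡ 23 (mod 83)
40^41 ≡ 1 (mod 83) ✓
Hence ord(40) = 41.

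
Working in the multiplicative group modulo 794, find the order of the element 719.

198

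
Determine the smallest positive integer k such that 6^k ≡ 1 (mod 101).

10

The order of 6 must divide φ(101) = 101 − 1 = 100 = 2^2 · 5^2.
Divisors of 100: 1, 2, 4, 5, 10, 20, 25, 50, 100.
Compute 6^d (mod 101) for the divisors d until we hit 1:
6^1 ≡ 6 (mod 101)
6^2 ≡ 36 (mod 101)
6^4 ≡ 84 (mod 101)
6^5 ≡ 100 (mod 101)
6^10 ≡ 1 (mod 101) ✓
So ord_101(6) = 10.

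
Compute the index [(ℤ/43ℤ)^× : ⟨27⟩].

The order of 27 must divide φ(43) = 43 − 1 = 42 = 2 · 3 · 7.
Divisors of 42: 1, 2, 3, 6, 7, 14, 21, 42.
Check 27^d mod 43 for each divisor in increasing order:
27^1 ≡ 27
27^2 ≡ 41
27^3 ≡ 32
27^6 ≡ 35
27^7 ≡ 42
27^14 ≡ 1
So ord_43(27) = 14, hence |⟨27⟩| = 14.
The index is φ(43) / ord(27) = 42 / 14 = 3.

3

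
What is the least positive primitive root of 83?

2

φ(83) = 83 − 1 = 82 = 2 · 41.
g is a primitive root iff g^(82/q) ≢ 1 (mod 83) for each prime q ∈ {2, 41}.
g = 2: 2^41 ≡ 82; 2^2 ≡ 4 — none is 1, so 2 is a primitive root.
Hence the least primitive root of 83 is 2.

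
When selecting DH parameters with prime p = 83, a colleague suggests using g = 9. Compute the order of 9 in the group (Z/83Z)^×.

By Lagrange's theorem, ord_83(9) divides φ(83) = 83 − 1 = 82 = 2 · 41.
Divisors of 82: 1, 2, 41, 82.
Check 9^d mod 83 for each divisor in increasing order:
9^1 ≡ 9
9^2 ≡ 81
9^41 ≡ 1
So ord_83(9) = 41.

41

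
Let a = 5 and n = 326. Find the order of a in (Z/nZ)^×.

The order of 5 must divide φ(326) = φ(2)·φ(163) = 1·162 = 162 = 2 · 3^4.
Divisors of 162: 1, 2, 3, 6, 9, 18, 27, 54, 81, 162.
Check 5^d mod 326 for each divisor in increasing order:
5^1 ≡ 5
5^2 ≡ 25
5^3 ≡ 125
5^6 ≡ 303
5^9 ≡ 59
5^18 ≡ 221
5^27 ≡ 325
5^54 ≡ 1
The smallest such exponent is 54, so the order of 5 is 54.

54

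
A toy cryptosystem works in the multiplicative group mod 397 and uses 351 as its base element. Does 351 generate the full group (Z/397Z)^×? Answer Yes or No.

Yes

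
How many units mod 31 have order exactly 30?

8

φ(31) = 31 − 1 = 30 = 2 · 3 · 5.
Since (Z/31Z)^× is cyclic of order 30, the number of elements of order d is φ(d) when d | 30 and 0 otherwise.
30 = 2 · 3 · 5 divides 30, and φ(30) = 8.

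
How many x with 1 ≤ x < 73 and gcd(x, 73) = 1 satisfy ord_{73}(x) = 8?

4

φ(73) = 73 − 1 = 72 = 2^3 · 3^2.
In a cyclic group of order 72, there are φ(d) elements of order d for each divisor d of 72, and zero for non-divisors.
8 = 2^3 divides 72, and φ(8) = 4.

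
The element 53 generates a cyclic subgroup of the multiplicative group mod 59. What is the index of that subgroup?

2

ord(53) | φ(59) = 59 − 1 = 58 = 2 · 29.
Divisors of 58: 1, 2, 29, 58.
Compute 53^d (mod 59) for the divisors d until we hit 1:
53^1 ≡ 53
53^2 ≡ 36
53^29 ≡ 1
The order of 53 is 29, so the subgroup it generates has 29 elements.
[(Z/59Z)^× : ⟨53⟩] = 58/29 = 2.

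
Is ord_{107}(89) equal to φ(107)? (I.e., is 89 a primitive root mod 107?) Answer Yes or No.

No

φ(107) = 107 − 1 = 106 = 2 · 53.
Test 89^(106/q) mod 107 for each prime factor q of 106:
89^53 ≡ 1 (mod 107)  [q = 2: ≡ 1 ✗]
89^2 ≡ 3 (mod 107)  [q = 53: ≢ 1 ✓]
89^53 ≡ 1 shows ord(89) | 53, strictly less than φ(107); not a primitive root.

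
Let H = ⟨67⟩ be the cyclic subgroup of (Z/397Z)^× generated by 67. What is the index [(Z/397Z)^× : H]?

Since 67 ∈ (Z/397Z)^×, its order divides φ(397) = 397 − 1 = 396 = 2^2 · 3^2 · 11.
Divisors of 396: 1, 2, 3, 4, 6, 9, 11, 12, 18, 22, 33, 36, 44, 66, 99, 132, 198, 396.
Check 67^d mod 397 for each divisor in increasing order:
67^1 ≡ 67
67^2 ≡ 122
67^3 ≡ 234
67^4 ≡ 195
67^6 ≡ 367
67^9 ≡ 126
67^11 ≡ 286
67^12 ≡ 106
67^18 ≡ 393
67^22 ≡ 14
67^33 ≡ 34
67^36 ≡ 16
67^44 ≡ 196
67^66 ≡ 362
67^99 ≡ 1
So ord_397(67) = 99, hence |⟨67⟩| = 99.
The index is φ(397) / ord(67) = 396 / 99 = 4.

4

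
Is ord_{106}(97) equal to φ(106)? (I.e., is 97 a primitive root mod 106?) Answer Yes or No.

φ(106) = φ(2)·φ(53) = 1·52 = 52 = 2^2 · 13.
Test 97^(52/q) mod 106 for each prime factor q of 52:
97^26 ≡ 1 (mod 106)  [q = 2: ≡ 1 ✗]
97^4 ≡ 95 (mod 106)  [q = 13: ≢ 1 ✓]
Since 97^26 ≡ 1, the order of 97 divides 26 < 52, so 97 is not a primitive root.

No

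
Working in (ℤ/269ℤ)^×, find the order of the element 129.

268

ord(129) | φ(269) = 269 − 1 = 268 = 2^2 · 67.
Divisors of 268: 1, 2, 4, 67, 134, 268.
Test each divisor d:
129^1 ≡ 129 (mod 269)
129^2 ≡ 232 (mod 269)
129^4 ≡ 24 (mod 269)
129^67 ≡ 82 (mod 269)
129^134 ≡ 268 (mod 269)
129^268 ≡ 1 (mod 269) ✓
Therefore the multiplicative order of 129 modulo 269 is 268.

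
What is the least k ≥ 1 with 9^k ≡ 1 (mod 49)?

21

By Lagrange's theorem, ord_49(9) divides φ(49) = φ(7^2) = 7·(7−1) = 42 = 2 · 3 · 7.
Divisors of 42: 1, 2, 3, 6, 7, 14, 21, 42.
Test each divisor d:
9^1 ≡ 9 (mod 49)
9^2 ≡ 32 (mod 49)
9^3 ≡ 43 (mod 49)
9^6 ≡ 36 (mod 49)
9^7 ≡ 30 (mod 49)
9^14 ≡ 18 (mod 49)
9^21 ≡ 1 (mod 49) ✓
Therefore the multiplicative order of 9 modulo 49 is 21.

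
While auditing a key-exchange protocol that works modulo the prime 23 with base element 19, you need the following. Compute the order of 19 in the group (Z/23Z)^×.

ord(19) | φ(23) = 23 − 1 = 22 = 2 · 11.
Divisors of 22: 1, 2, 11, 22.
Evaluate successive powers at the divisors of 22:
19^1 ≡ 19 (mod 23)
19^2 ≡ 16 (mod 23)
19^11 ≡ 22 (mod 23)
19^22 ≡ 1 (mod 23) ✓
So ord_23(19) = 22.

22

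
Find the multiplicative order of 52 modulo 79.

Since 52 ∈ (Z/79Z)^×, its order divides φ(79) = 79 − 1 = 78 = 2 · 3 · 13.
Divisors of 78: 1, 2, 3, 6, 13, 26, 39, 78.
Check 52^d mod 79 for each divisor in increasing order:
52^1 ≡ 52 (mod 79)
52^2 ≡ 18 (mod 79)
52^3 ≡ 67 (mod 79)
52^6 ≡ 65 (mod 79)
52^13 ≡ 1 (mod 79) ✓
So ord_79(52) = 13.

13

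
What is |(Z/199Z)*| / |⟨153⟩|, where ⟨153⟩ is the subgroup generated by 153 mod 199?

Since 153 ∈ (Z/199Z)^×, its order divides φ(199) = 199 − 1 = 198 = 2 · 3^2 · 11.
Divisors of 198: 1, 2, 3, 6, 9, 11, 18, 22, 33, 66, 99, 198.
Test each divisor d:
153^1 ≡ 153 (mod 199)
153^2 ≡ 126 (mod 199)
153^3 ≡ 174 (mod 199)
153^6 ≡ 28 (mod 199)
153^9 ≡ 96 (mod 199)
153^11 ≡ 156 (mod 199)
153^18 ≡ 62 (mod 199)
153^22 ≡ 58 (mod 199)
153^33 ≡ 93 (mod 199)
153^66 ≡ 92 (mod 199)
153^99 ≡ 198 (mod 199)
153^198 ≡ 1 (mod 199) ✓
Thus |⟨153⟩| = ord(153) = 198.
[(Z/199Z)^× : ⟨153⟩] = 198/198 = 1.

1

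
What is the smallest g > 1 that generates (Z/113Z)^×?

3

φ(113) = 113 − 1 = 112 = 2^4 · 7.
Test candidates g = 2, 3, … against the prime factors q ∈ {2, 7} of φ(113): g is a generator iff g^(112/q) ≢ 1 for every such q.
g = 2: 2^56 ≡ 1 — hits 1, so not a primitive root.
g = 3: 3^56 ≡ 112; 3^16 ≡ 49 — none is 1, so 3 is a primitive root.
So 3 is the smallest generator of (Z/113Z)^×.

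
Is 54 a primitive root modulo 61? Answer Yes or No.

φ(61) = 61 − 1 = 60 = 2^2 · 3 · 5.
It suffices to check that the order of 54 is not a proper divisor of 60: compute 54^(60/q) for q ∈ {2, 3, 5}.
54^30 ≡ 60 (mod 61)  [q = 2: ≢ 1 ✓]
54^20 ≡ 47 (mod 61)  [q = 3: ≢ 1 ✓]
54^12 ≡ 34 (mod 61)  [q = 5: ≢ 1 ✓]
Every test exponent gives a nontrivial residue, hence 54 generates the full group.

Yes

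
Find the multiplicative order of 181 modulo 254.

42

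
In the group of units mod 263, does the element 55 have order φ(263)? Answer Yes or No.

Yes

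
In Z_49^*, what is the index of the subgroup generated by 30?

The order of 30 must divide φ(49) = φ(7^2) = 7·(7−1) = 42 = 2 · 3 · 7.
Divisors of 42: 1, 2, 3, 6, 7, 14, 21, 42.
Test each divisor d:
30^1 ≡ 30 (mod 49)
30^2 ≡ 18 (mod 49)
30^3 ≡ 1 (mod 49) ✓
The order of 30 is 3, so the subgroup it generates has 3 elements.
The index is φ(49) / ord(30) = 42 / 3 = 14.

14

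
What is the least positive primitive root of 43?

3

φ(43) = 43 − 1 = 42 = 2 · 3 · 7.
Test candidates g = 2, 3, … against the prime factors q ∈ {2, 3, 7} of φ(43): g is a generator iff g^(42/q) ≢ 1 for every such q.
g = 2: 2^21 ≡ 42; 2^14 ≡ 1 — hits 1, so not a primitive root.
g = 3: 3^21 ≡ 42; 3^14 ≡ 36; 3^6 ≡ 41 — none is 1, so 3 is a primitive root.
The smallest primitive root modulo 43 is 3.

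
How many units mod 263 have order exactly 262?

130

φ(263) = 263 − 1 = 262 = 2 · 131.
Since (Z/263Z)^× is cyclic of order 262, the number of elements of order d is φ(d) when d | 262 and 0 otherwise.
262 = 2 · 131 divides 262, and φ(262) = 130.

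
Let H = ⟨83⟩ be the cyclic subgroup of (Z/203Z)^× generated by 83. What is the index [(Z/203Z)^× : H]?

Since 83 ∈ (Z/203Z)^×, its order divides φ(203) = φ(7·29) = (7−1)·(29−1) = 6·28 = 168 = 2^3 · 3 · 7.
Divisors of 168: 1, 2, 3, 4, 6, 7, 8, 12, 14, 21, 24, 28, 42, 56, 84, 168.
Test each divisor d:
83^1 ≡ 83
83^2 ≡ 190
83^3 ≡ 139
83^4 ≡ 169
83^6 ≡ 36
83^7 ≡ 146
83^8 ≡ 141
83^12 ≡ 78
83^14 ≡ 1
The order of 83 is 14, so the subgroup it generates has 14 elements.
The index is φ(203) / ord(83) = 168 / 14 = 12.

12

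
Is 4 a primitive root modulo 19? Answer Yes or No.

φ(19) = 19 − 1 = 18 = 2 · 3^2.
Test 4^(18/q) mod 19 for each prime factor q of 18:
4^9 ≡ 1 (mod 19)  [q = 2: ≡ 1 ✗]
4^6 ≡ 11 (mod 19)  [q = 3: ≢ 1 ✓]
The check at q = 2 fails, so 4 generates a proper subgroup.

No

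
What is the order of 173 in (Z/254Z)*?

126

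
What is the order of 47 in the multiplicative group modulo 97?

The order of 47 must divide φ(97) = 97 − 1 = 96 = 2^5 · 3.
Divisors of 96: 1, 2, 3, 4, 6, 8, 12, 16, 24, 32, 48, 96.
Compute 47^d (mod 97) for the divisors d until we hit 1:
47^1 ≡ 47 (mod 97)
47^2 ≡ 75 (mod 97)
47^3 ≡ 33 (mod 97)
47^4 ≡ 96 (mod 97)
47^6 ≡ 22 (mod 97)
47^8 ≡ 1 (mod 97) ✓
Hence ord(47) = 8.

8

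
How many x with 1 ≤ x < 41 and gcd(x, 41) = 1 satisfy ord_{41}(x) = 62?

0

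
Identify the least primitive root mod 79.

φ(79) = 79 − 1 = 78 = 2 · 3 · 13.
Test candidates g = 2, 3, … against the prime factors q ∈ {2, 3, 13} of φ(79): g is a generator iff g^(78/q) ≢ 1 for every such q.
g = 2: 2^39 ≡ 1 — hits 1, so not a primitive root.
g = 3: 3^39 ≡ 78; 3^26 ≡ 23; 3^6 ≡ 18 — none is 1, so 3 is a primitive root.
The smallest primitive root modulo 79 is 3.

3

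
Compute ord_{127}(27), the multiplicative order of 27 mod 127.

42

ord(27) | φ(127) = 127 − 1 = 126 = 2 · 3^2 · 7.
Divisors of 126: 1, 2, 3, 6, 7, 9, 14, 18, 21, 42, 63, 126.
Compute 27^d (mod 127) for the divisors d until we hit 1:
27^1 ≡ 27
27^2 ≡ 94
27^3 ≡ 125
27^6 ≡ 4
27^7 ≡ 108
27^9 ≡ 119
27^14 ≡ 107
27^18 ≡ 64
27^21 ≡ 126
27^42 ≡ 1
Therefore the multiplicative order of 27 modulo 127 is 42.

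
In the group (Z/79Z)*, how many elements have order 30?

0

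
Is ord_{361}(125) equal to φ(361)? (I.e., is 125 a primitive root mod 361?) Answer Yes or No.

φ(361) = φ(19^2) = 19·(19−1) = 342 = 2 · 3^2 · 19.
An element g generates (Z/361Z)^× iff g^(342/q) ≢ 1 (mod 361) for each prime q ∈ {2, 3, 19}.
125^171 ≡ 1 (mod 361)  [q = 2: ≡ 1 ✗]
125^114 ≡ 1 (mod 361)  [q = 3: ≡ 1 ✗]
125^18 ≡ 324 (mod 361)  [q = 19: ≢ 1 ✓]
The check at q = 2 fails, so 125 generates a proper subgroup.

No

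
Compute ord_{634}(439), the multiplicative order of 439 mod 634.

316

ord(439) | φ(634) = φ(2)·φ(317) = 1·316 = 316 = 2^2 · 79.
Divisors of 316: 1, 2, 4, 79, 158, 316.
Test each divisor d:
439^1 ≡ 439 (mod 634)
439^2 ≡ 619 (mod 634)
439^4 ≡ 225 (mod 634)
439^79 ≡ 431 (mod 634)
439^158 ≡ 633 (mod 634)
439^316 ≡ 1 (mod 634) ✓
Hence ord(439) = 316.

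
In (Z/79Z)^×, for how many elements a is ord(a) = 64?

0

φ(79) = 79 − 1 = 78 = 2 · 3 · 13.
(Z/79Z)^× is cyclic (|G| = 78); a cyclic group of order m has exactly φ(d) elements of each order d | m, and none otherwise.
64 does not divide 78, so no element of (Z/79Z)^× has order 64.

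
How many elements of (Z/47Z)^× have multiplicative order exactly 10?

φ(47) = 47 − 1 = 46 = 2 · 23.
(Z/47Z)^× is cyclic (|G| = 46); a cyclic group of order m has exactly φ(d) elements of each order d | m, and none otherwise.
Here 46 is not a multiple of 10, so there are no elements of order 10.

0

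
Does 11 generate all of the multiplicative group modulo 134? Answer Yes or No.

Yes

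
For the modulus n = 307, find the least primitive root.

5

φ(307) = 307 − 1 = 306 = 2 · 3^2 · 17.
Test candidates g = 2, 3, … against the prime factors q ∈ {2, 3, 17} of φ(307): g is a generator iff g^(306/q) ≢ 1 for every such q.
g = 2: 2^153 ≡ 306; 2^102 ≡ 1 — hits 1, so not a primitive root.
g = 3: 3^153 ≡ 306; 3^102 ≡ 1 — hits 1, so not a primitive root.
g = 4: 4^153 ≡ 1 — hits 1, so not a primitive root.
g = 5: 5^153 ≡ 306; 5^102 ≡ 289; 5^18 ≡ 81 — none is 1, so 5 is a primitive root.
Hence the least primitive root of 307 is 5.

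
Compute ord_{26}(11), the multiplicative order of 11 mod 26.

12

By Lagrange's theorem, ord_26(11) divides φ(26) = φ(2)·φ(13) = 1·12 = 12 = 2^2 · 3.
Divisors of 12: 1, 2, 3, 4, 6, 12.
Check 11^d mod 26 for each divisor in increasing order:
11^1 ≡ 11 (mod 26)
11^2 ≡ 17 (mod 26)
11^3 ≡ 5 (mod 26)
11^4 ≡ 3 (mod 26)
11^6 ≡ 25 (mod 26)
11^12 ≡ 1 (mod 26) ✓
The smallest such exponent is 12, so the order of 11 is 12.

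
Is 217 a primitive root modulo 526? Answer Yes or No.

φ(526) = φ(2)·φ(263) = 1·262 = 262 = 2 · 131.
It suffices to check that the order of 217 is not a proper divisor of 262: compute 217^(262/q) for q ∈ {2, 131}.
217^131 ≡ 525 (mod 526)  [q = 2: ≢ 1 ✓]
217^2 ≡ 275 (mod 526)  [q = 131: ≢ 1 ✓]
None equal 1, so ord_526(217) = 262: 217 is a primitive root.

Yes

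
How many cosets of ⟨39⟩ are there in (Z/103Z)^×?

ord(39) | φ(103) = 103 − 1 = 102 = 2 · 3 · 17.
Divisors of 102: 1, 2, 3, 6, 17, 34, 51, 102.
Evaluate successive powers at the divisors of 102:
39^1 ≡ 39 (mod 103)
39^2 ≡ 79 (mod 103)
39^3 ≡ 94 (mod 103)
39^6 ≡ 81 (mod 103)
39^17 ≡ 102 (mod 103)
39^34 ≡ 1 (mod 103) ✓
The order of 39 is 34, so the subgroup it generates has 34 elements.
The index is φ(103) / ord(39) = 102 / 34 = 3.

3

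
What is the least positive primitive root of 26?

7

φ(26) = φ(2)·φ(13) = 1·12 = 12 = 2^2 · 3.
Test candidates g = 2, 3, … against the prime factors q ∈ {2, 3} of φ(26): g is a generator iff g^(12/q) ≢ 1 for every such q.
g = 2: gcd(2, 26) = 2 > 1, not a unit — skip.
g = 3: 3^6 ≡ 1 — hits 1, so not a primitive root.
g = 4: gcd(4, 26) = 2 > 1, not a unit — skip.
g = 5: 5^6 ≡ 25; 5^4 ≡ 1 — hits 1, so not a primitive root.
g = 6: gcd(6, 26) = 2 > 1, not a unit — skip.
g = 7: 7^6 ≡ 25; 7^4 ≡ 9 — none is 1, so 7 is a primitive root.
Hence the least primitive root of 26 is 7.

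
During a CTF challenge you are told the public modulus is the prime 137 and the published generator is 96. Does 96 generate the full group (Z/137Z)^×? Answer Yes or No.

No

φ(137) = 137 − 1 = 136 = 2^3 · 17.
An element g generates (Z/137Z)^× iff g^(136/q) ≢ 1 (mod 137) for each prime q ∈ {2, 17}.
96^68 ≡ 136 (mod 137)  [q = 2: ≢ 1 ✓]
96^8 ≡ 1 (mod 137)  [q = 17: ≡ 1 ✗]
The check at q = 17 fails, so 96 generates a proper subgroup.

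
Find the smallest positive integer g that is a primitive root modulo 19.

φ(19) = 19 − 1 = 18 = 2 · 3^2.
Test candidates g = 2, 3, … against the prime factors q ∈ {2, 3} of φ(19): g is a generator iff g^(18/q) ≢ 1 for every such q.
g = 2: 2^9 ≡ 18; 2^6 ≡ 7 — none is 1, so 2 is a primitive root.
So 2 is the smallest generator of (Z/19Z)^×.

2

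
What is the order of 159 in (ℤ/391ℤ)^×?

176

The order of 159 must divide φ(391) = φ(17·23) = (17−1)·(23−1) = 16·22 = 352 = 2^5 · 11.
Divisors of 352: 1, 2, 4, 8, 11, 16, 22, 32, 44, 88, 176, 352.
Evaluate successive powers at the divisors of 352:
159^1 ≡ 159 (mod 391)
159^2 ≡ 257 (mod 391)
159^4 ≡ 361 (mod 391)
159^8 ≡ 118 (mod 391)
159^11 ≡ 22 (mod 391)
159^16 ≡ 239 (mod 391)
159^22 ≡ 93 (mod 391)
159^32 ≡ 35 (mod 391)
159^44 ≡ 47 (mod 391)
159^88 ≡ 254 (mod 391)
159^176 ≡ 1 (mod 391) ✓
So ord_391(159) = 176.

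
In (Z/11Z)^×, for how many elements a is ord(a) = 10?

φ(11) = 11 − 1 = 10 = 2 · 5.
(Z/11Z)^× is cyclic (|G| = 10); a cyclic group of order m has exactly φ(d) elements of each order d | m, and none otherwise.
10 = 2 · 5 divides 10, and φ(10) = 4.

4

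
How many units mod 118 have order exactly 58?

28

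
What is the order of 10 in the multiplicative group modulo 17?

16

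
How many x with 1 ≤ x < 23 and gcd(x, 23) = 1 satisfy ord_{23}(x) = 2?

1

φ(23) = 23 − 1 = 22 = 2 · 11.
In a cyclic group of order 22, there are φ(d) elements of order d for each divisor d of 22, and zero for non-divisors.
2 | 22, and φ(2) = 2 − 1 = 1.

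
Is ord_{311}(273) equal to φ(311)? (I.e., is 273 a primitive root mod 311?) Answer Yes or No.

No

φ(311) = 311 − 1 = 310 = 2 · 5 · 31.
It suffices to check that the order of 273 is not a proper divisor of 310: compute 273^(310/q) for q ∈ {2, 5, 31}.
273^155 ≡ 1 (mod 311)  [q = 2: ≡ 1 ✗]
273^62 ≡ 216 (mod 311)  [q = 5: ≢ 1 ✓]
273^10 ≡ 234 (mod 311)  [q = 31: ≢ 1 ✓]
Since 273^155 ≡ 1, the order of 273 divides 155 < 310, so 273 is not a primitive root.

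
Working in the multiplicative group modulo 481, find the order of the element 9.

9

Since 9 ∈ (Z/481Z)^×, its order divides φ(481) = φ(13·37) = (13−1)·(37−1) = 12·36 = 432 = 2^4 · 3^3.
Divisors of 432: 1, 2, 3, 4, 6, 8, 9, 12, 16, 18, 24, 27, 36, 48, 54, 72, 108, 144, 216, 432.
Test each divisor d:
9^1 ≡ 9
9^2 ≡ 81
9^3 ≡ 248
9^4 ≡ 308
9^6 ≡ 417
9^8 ≡ 107
9^9 ≡ 1
The smallest such exponent is 9, so the order of 9 is 9.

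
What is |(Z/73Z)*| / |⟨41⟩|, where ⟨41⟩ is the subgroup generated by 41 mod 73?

4

By Lagrange's theorem, ord_73(41) divides φ(73) = 73 − 1 = 72 = 2^3 · 3^2.
Divisors of 72: 1, 2, 3, 4, 6, 8, 9, 12, 18, 24, 36, 72.
Evaluate successive powers at the divisors of 72:
41^1 ≡ 41 (mod 73)
41^2 ≡ 2 (mod 73)
41^3 ≡ 9 (mod 73)
41^4 ≡ 4 (mod 73)
41^6 ≡ 8 (mod 73)
41^8 ≡ 16 (mod 73)
41^9 ≡ 72 (mod 73)
41^12 ≡ 64 (mod 73)
41^18 ≡ 1 (mod 73) ✓
The order of 41 is 18, so the subgroup it generates has 18 elements.
[(Z/73Z)^× : ⟨41⟩] = 72/18 = 4.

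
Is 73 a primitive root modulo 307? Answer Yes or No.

φ(307) = 307 − 1 = 306 = 2 · 3^2 · 17.
An element g generates (Z/307Z)^× iff g^(306/q) ≢ 1 (mod 307) for each prime q ∈ {2, 3, 17}.
73^153 ≡ 306 (mod 307)  [q = 2: ≢ 1 ✓]
73^102 ≡ 289 (mod 307)  [q = 3: ≢ 1 ✓]
73^18 ≡ 272 (mod 307)  [q = 17: ≢ 1 ✓]
None equal 1, so ord_307(73) = 306: 73 is a primitive root.

Yes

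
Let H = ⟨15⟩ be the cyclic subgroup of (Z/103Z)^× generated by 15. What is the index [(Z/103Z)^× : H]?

2

The order of 15 must divide φ(103) = 103 − 1 = 102 = 2 · 3 · 17.
Divisors of 102: 1, 2, 3, 6, 17, 34, 51, 102.
Test each divisor d:
15^1 ≡ 15 (mod 103)
15^2 ≡ 19 (mod 103)
15^3 ≡ 79 (mod 103)
15^6 ≡ 61 (mod 103)
15^17 ≡ 46 (mod 103)
15^34 ≡ 56 (mod 103)
15^51 ≡ 1 (mod 103) ✓
So ord_103(15) = 51, hence |⟨15⟩| = 51.
The index is φ(103) / ord(15) = 102 / 51 = 2.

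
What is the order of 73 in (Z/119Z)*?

By Lagrange's theorem, ord_119(73) divides φ(119) = φ(7·17) = (7−1)·(17−1) = 6·16 = 96 = 2^5 · 3.
Divisors of 96: 1, 2, 3, 4, 6, 8, 12, 16, 24, 32, 48, 96.
Evaluate successive powers at the divisors of 96:
73^1 ≡ 73 (mod 119)
73^2 ≡ 93 (mod 119)
73^3 ≡ 6 (mod 119)
73^4 ≡ 81 (mod 119)
73^6 ≡ 36 (mod 119)
73^8 ≡ 16 (mod 119)
73^12 ≡ 106 (mod 119)
73^16 ≡ 18 (mod 119)
73^24 ≡ 50 (mod 119)
73^32 ≡ 86 (mod 119)
73^48 ≡ 1 (mod 119) ✓
So ord_119(73) = 48.

48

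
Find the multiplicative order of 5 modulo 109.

27

Since 5 ∈ (Z/109Z)^×, its order divides φ(109) = 109 − 1 = 108 = 2^2 · 3^3.
Divisors of 108: 1, 2, 3, 4, 6, 9, 12, 18, 27, 36, 54, 108.
Evaluate successive powers at the divisors of 108:
5^1 ≡ 5
5^2 ≡ 25
5^3 ≡ 16
5^4 ≡ 80
5^6 ≡ 38
5^9 ≡ 63
5^12 ≡ 27
5^18 ≡ 45
5^27 ≡ 1
The smallest such exponent is 27, so the order of 5 is 27.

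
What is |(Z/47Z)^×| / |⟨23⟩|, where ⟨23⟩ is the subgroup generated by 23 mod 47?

1

By Lagrange's theorem, ord_47(23) divides φ(47) = 47 − 1 = 46 = 2 · 23.
Divisors of 46: 1, 2, 23, 46.
Check 23^d mod 47 for each divisor in increasing order:
23^1 ≡ 23
23^2 ≡ 12
23^23 ≡ 46
23^46 ≡ 1
Thus |⟨23⟩| = ord(23) = 46.
Index = |(Z/47Z)^×| / |⟨23⟩| = 46 / 46 = 1.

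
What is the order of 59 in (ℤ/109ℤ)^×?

ord(59) | φ(109) = 109 − 1 = 108 = 2^2 · 3^3.
Divisors of 108: 1, 2, 3, 4, 6, 9, 12, 18, 27, 36, 54, 108.
Check 59^d mod 109 for each divisor in increasing order:
59^1 ≡ 59 (mod 109)
59^2 ≡ 102 (mod 109)
59^3 ≡ 23 (mod 109)
59^4 ≡ 49 (mod 109)
59^6 ≡ 93 (mod 109)
59^9 ≡ 68 (mod 109)
59^12 ≡ 38 (mod 109)
59^18 ≡ 46 (mod 109)
59^27 ≡ 76 (mod 109)
59^36 ≡ 45 (mod 109)
59^54 ≡ 108 (mod 109)
59^108 ≡ 1 (mod 109) ✓
Therefore the multiplicative order of 59 modulo 109 is 108.

108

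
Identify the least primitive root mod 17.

φ(17) = 17 − 1 = 16 = 2^4.
Test candidates g = 2, 3, … against the prime factors q ∈ {2} of φ(17): g is a generator iff g^(16/q) ≢ 1 for every such q.
g = 2: 2^8 ≡ 1 — hits 1, so not a primitive root.
g = 3: 3^8 ≡ 16 — none is 1, so 3 is a primitive root.
Hence the least primitive root of 17 is 3.

3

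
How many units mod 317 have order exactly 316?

156

φ(317) = 317 − 1 = 316 = 2^2 · 79.
(Z/317Z)^× is cyclic (|G| = 316); a cyclic group of order m has exactly φ(d) elements of each order d | m, and none otherwise.
316 = 2^2 · 79 divides 316, and φ(316) = 156.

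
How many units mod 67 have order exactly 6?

2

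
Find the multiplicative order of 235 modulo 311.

155

ord(235) | φ(311) = 311 − 1 = 310 = 2 · 5 · 31.
Divisors of 310: 1, 2, 5, 10, 31, 62, 155, 310.
Evaluate successive powers at the divisors of 310:
235^1 ≡ 235 (mod 311)
235^2 ≡ 178 (mod 311)
235^5 ≡ 89 (mod 311)
235^10 ≡ 146 (mod 311)
235^31 ≡ 6 (mod 311)
235^62 ≡ 36 (mod 311)
235^155 ≡ 1 (mod 311) ✓
Hence ord(235) = 155.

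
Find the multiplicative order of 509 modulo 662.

110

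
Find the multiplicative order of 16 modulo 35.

3

By Lagrange's theorem, ord_35(16) divides φ(35) = φ(5·7) = (5−1)·(7−1) = 4·6 = 24 = 2^3 · 3.
Divisors of 24: 1, 2, 3, 4, 6, 8, 12, 24.
Test each divisor d:
16^1 ≡ 16 (mod 35)
16^2 ≡ 11 (mod 35)
16^3 ≡ 1 (mod 35) ✓
Therefore the multiplicative order of 16 modulo 35 is 3.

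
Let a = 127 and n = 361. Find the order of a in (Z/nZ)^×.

The order of 127 must divide φ(361) = φ(19^2) = 19·(19−1) = 342 = 2 · 3^2 · 19.
Divisors of 342: 1, 2, 3, 6, 9, 18, 19, 38, 57, 114, 171, 342.
Compute 127^d (mod 361) for the divisors d until we hit 1:
127^1 ≡ 127
127^2 ≡ 245
127^3 ≡ 69
127^6 ≡ 68
127^9 ≡ 360
127^18 ≡ 1
Therefore the multiplicative order of 127 modulo 361 is 18.

18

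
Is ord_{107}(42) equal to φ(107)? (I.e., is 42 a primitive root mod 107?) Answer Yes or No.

No

φ(107) = 107 − 1 = 106 = 2 · 53.
42 is a primitive root mod 107 iff 42^(φ(107)/q) ≢ 1 for every prime q | φ(107), i.e. q ∈ {2, 53}.
42^53 ≡ 1 (mod 107)  [q = 2: ≡ 1 ✗]
42^2 ≡ 52 (mod 107)  [q = 53: ≢ 1 ✓]
42^53 ≡ 1 shows ord(42) | 53, strictly less than φ(107); not a primitive root.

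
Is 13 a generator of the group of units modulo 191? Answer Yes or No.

No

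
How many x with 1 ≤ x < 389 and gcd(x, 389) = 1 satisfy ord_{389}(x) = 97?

96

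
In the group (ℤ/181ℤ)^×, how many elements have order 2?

φ(181) = 181 − 1 = 180 = 2^2 · 3^2 · 5.
In a cyclic group of order 180, there are φ(d) elements of order d for each divisor d of 180, and zero for non-divisors.
2 | 180, and φ(2) = 2 − 1 = 1.

1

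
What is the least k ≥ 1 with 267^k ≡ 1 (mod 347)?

ord(267) | φ(347) = 347 − 1 = 346 = 2 · 173.
Divisors of 346: 1, 2, 173, 346.
Check 267^d mod 347 for each divisor in increasing order:
267^1 ≡ 267 (mod 347)
267^2 ≡ 154 (mod 347)
267^173 ≡ 1 (mod 347) ✓
The smallest such exponent is 173, so the order of 267 is 173.

173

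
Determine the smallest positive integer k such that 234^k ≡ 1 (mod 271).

270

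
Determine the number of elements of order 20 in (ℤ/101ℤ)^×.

8

φ(101) = 101 − 1 = 100 = 2^2 · 5^2.
(Z/101Z)^× is cyclic (|G| = 100); a cyclic group of order m has exactly φ(d) elements of each order d | m, and none otherwise.
20 = 2^2 · 5 divides 100, and φ(20) = 8.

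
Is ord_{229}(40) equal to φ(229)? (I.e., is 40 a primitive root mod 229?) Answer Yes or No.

φ(229) = 229 − 1 = 228 = 2^2 · 3 · 19.
An element g generates (Z/229Z)^× iff g^(228/q) ≢ 1 (mod 229) for each prime q ∈ {2, 3, 19}.
40^114 ≡ 228 (mod 229)  [q = 2: ≢ 1 ✓]
40^76 ≡ 94 (mod 229)  [q = 3: ≢ 1 ✓]
40^12 ≡ 42 (mod 229)  [q = 19: ≢ 1 ✓]
All checks pass, so 40 has order 228 and is a primitive root modulo 229.

Yes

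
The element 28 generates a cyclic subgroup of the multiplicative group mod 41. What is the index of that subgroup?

1

The order of 28 must divide φ(41) = 41 − 1 = 40 = 2^3 · 5.
Divisors of 40: 1, 2, 4, 5, 8, 10, 20, 40.
Check 28^d mod 41 for each divisor in increasing order:
28^1 ≡ 28
28^2 ≡ 5
28^4 ≡ 25
28^5 ≡ 3
28^8 ≡ 10
28^10 ≡ 9
28^20 ≡ 40
28^40 ≡ 1
Thus |⟨28⟩| = ord(28) = 40.
Index = |(Z/41Z)^×| / |⟨28⟩| = 40 / 40 = 1.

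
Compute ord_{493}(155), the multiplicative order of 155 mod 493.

56

By Lagrange's theorem, ord_493(155) divides φ(493) = φ(17·29) = (17−1)·(29−1) = 16·28 = 448 = 2^6 · 7.
Divisors of 448: 1, 2, 4, 7, 8, 14, 16, 28, 32, 56, 64, 112, 224, 448.
Evaluate successive powers at the divisors of 448:
155^1 ≡ 155
155^2 ≡ 361
155^4 ≡ 169
155^7 ≡ 162
155^8 ≡ 460
155^14 ≡ 115
155^16 ≡ 103
155^28 ≡ 407
155^32 ≡ 256
155^56 ≡ 1
Hence ord(155) = 56.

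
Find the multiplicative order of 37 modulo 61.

ord(37) | φ(61) = 61 − 1 = 60 = 2^2 · 3 · 5.
Divisors of 60: 1, 2, 3, 4, 5, 6, 10, 12, 15, 20, 30, 60.
Check 37^d mod 61 for each divisor in increasing order:
37^1 ≡ 37 (mod 61)
37^2 ≡ 27 (mod 61)
37^3 ≡ 23 (mod 61)
37^4 ≡ 58 (mod 61)
37^5 ≡ 11 (mod 61)
37^6 ≡ 41 (mod 61)
37^10 ≡ 60 (mod 61)
37^12 ≡ 34 (mod 61)
37^15 ≡ 50 (mod 61)
37^20 ≡ 1 (mod 61) ✓
The smallest such exponent is 20, so the order of 37 is 20.

20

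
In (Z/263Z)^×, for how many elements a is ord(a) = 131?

φ(263) = 263 − 1 = 262 = 2 · 131.
Since (Z/263Z)^× is cyclic of order 262, the number of elements of order d is φ(d) when d | 262 and 0 otherwise.
131 | 262, and φ(131) = 131 − 1 = 130.

130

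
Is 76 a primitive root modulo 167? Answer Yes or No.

φ(167) = 167 − 1 = 166 = 2 · 83.
An element g generates (Z/167Z)^× iff g^(166/q) ≢ 1 (mod 167) for each prime q ∈ {2, 83}.
76^83 ≡ 1 (mod 167)  [q = 2: ≡ 1 ✗]
76^2 ≡ 98 (mod 167)  [q = 83: ≢ 1 ✓]
Since 76^83 ≡ 1, the order of 76 divides 83 < 166, so 76 is not a primitive root.

No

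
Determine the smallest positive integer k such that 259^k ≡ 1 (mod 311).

By Lagrange's theorem, ord_311(259) divides φ(311) = 311 − 1 = 310 = 2 · 5 · 31.
Divisors of 310: 1, 2, 5, 10, 31, 62, 155, 310.
Compute 259^d (mod 311) for the divisors d until we hit 1:
259^1 ≡ 259
259^2 ≡ 216
259^5 ≡ 310
259^10 ≡ 1
The smallest such exponent is 10, so the order of 259 is 10.

10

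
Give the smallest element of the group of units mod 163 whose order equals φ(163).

φ(163) = 163 − 1 = 162 = 2 · 3^4.
Test candidates g = 2, 3, … against the prime factors q ∈ {2, 3} of φ(163): g is a generator iff g^(162/q) ≢ 1 for every such q.
g = 2: 2^81 ≡ 162; 2^54 ≡ 104 — none is 1, so 2 is a primitive root.
So 2 is the smallest generator of (Z/163Z)^×.

2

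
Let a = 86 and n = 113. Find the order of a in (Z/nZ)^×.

By Lagrange's theorem, ord_113(86) divides φ(113) = 113 − 1 = 112 = 2^4 · 7.
Divisors of 112: 1, 2, 4, 7, 8, 14, 16, 28, 56, 112.
Check 86^d mod 113 for each divisor in increasing order:
86^1 ≡ 86 (mod 113)
86^2 ≡ 51 (mod 113)
86^4 ≡ 2 (mod 113)
86^7 ≡ 71 (mod 113)
86^8 ≡ 4 (mod 113)
86^14 ≡ 69 (mod 113)
86^16 ≡ 16 (mod 113)
86^28 ≡ 15 (mod 113)
86^56 ≡ 112 (mod 113)
86^112 ≡ 1 (mod 113) ✓
Therefore the multiplicative order of 86 modulo 113 is 112.

112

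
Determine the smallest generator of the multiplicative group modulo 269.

2

φ(269) = 269 − 1 = 268 = 2^2 · 67.
g is a primitive root iff g^(268/q) ≢ 1 (mod 269) for each prime q ∈ {2, 67}.
g = 2: 2^134 ≡ 268; 2^4 ≡ 16 — none is 1, so 2 is a primitive root.
The smallest primitive root modulo 269 is 2.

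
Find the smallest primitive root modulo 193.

φ(193) = 193 − 1 = 192 = 2^6 · 3.
Test candidates g = 2, 3, … against the prime factors q ∈ {2, 3} of φ(193): g is a generator iff g^(192/q) ≢ 1 for every such q.
g = 2: 2^96 ≡ 1 — hits 1, so not a primitive root.
g = 3: 3^96 ≡ 1 — hits 1, so not a primitive root.
g = 4: 4^96 ≡ 1 — hits 1, so not a primitive root.
g = 5: 5^96 ≡ 192; 5^64 ≡ 84 — none is 1, so 5 is a primitive root.
So 5 is the smallest generator of (Z/193Z)^×.

5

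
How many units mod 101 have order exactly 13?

0

φ(101) = 101 − 1 = 100 = 2^2 · 5^2.
In a cyclic group of order 100, there are φ(d) elements of order d for each divisor d of 100, and zero for non-divisors.
Here 100 is not a multiple of 13, so there are no elements of order 13.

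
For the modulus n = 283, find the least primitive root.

3

φ(283) = 283 − 1 = 282 = 2 · 3 · 47.
Test candidates g = 2, 3, … against the prime factors q ∈ {2, 3, 47} of φ(283): g is a generator iff g^(282/q) ≢ 1 for every such q.
g = 2: 2^141 ≡ 282; 2^94 ≡ 1 — hits 1, so not a primitive root.
g = 3: 3^141 ≡ 282; 3^94 ≡ 238; 3^6 ≡ 163 — none is 1, so 3 is a primitive root.
The smallest primitive root modulo 283 is 3.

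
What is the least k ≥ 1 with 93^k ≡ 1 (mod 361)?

The order of 93 must divide φ(361) = φ(19^2) = 19·(19−1) = 342 = 2 · 3^2 · 19.
Divisors of 342: 1, 2, 3, 6, 9, 18, 19, 38, 57, 114, 171, 342.
Test each divisor d:
93^1 ≡ 93 (mod 361)
93^2 ≡ 346 (mod 361)
93^3 ≡ 49 (mod 361)
93^6 ≡ 235 (mod 361)
93^9 ≡ 324 (mod 361)
93^18 ≡ 286 (mod 361)
93^19 ≡ 245 (mod 361)
93^38 ≡ 99 (mod 361)
93^57 ≡ 68 (mod 361)
93^114 ≡ 292 (mod 361)
93^171 ≡ 1 (mod 361) ✓
So ord_361(93) = 171.

171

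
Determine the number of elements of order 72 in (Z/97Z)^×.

φ(97) = 97 − 1 = 96 = 2^5 · 3.
In a cyclic group of order 96, there are φ(d) elements of order d for each divisor d of 96, and zero for non-divisors.
72 does not divide 96, so no element of (Z/97Z)^× has order 72.

0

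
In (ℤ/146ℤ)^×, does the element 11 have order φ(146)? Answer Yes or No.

Yes

φ(146) = φ(2)·φ(73) = 1·72 = 72 = 2^3 · 3^2.
It suffices to check that the order of 11 is not a proper divisor of 72: compute 11^(72/q) for q ∈ {2, 3}.
11^36 ≡ 145 (mod 146)  [q = 2: ≢ 1 ✓]
11^24 ≡ 81 (mod 146)  [q = 3: ≢ 1 ✓]
Every test exponent gives a nontrivial residue, hence 11 generates the full group.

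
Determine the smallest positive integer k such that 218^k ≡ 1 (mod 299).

66

Since 218 ∈ (Z/299Z)^×, its order divides φ(299) = φ(13·23) = (13−1)·(23−1) = 12·22 = 264 = 2^3 · 3 · 11.
Divisors of 264: 1, 2, 3, 4, 6, 8, 11, 12, 22, 24, 33, 44, 66, 88, 132, 264.
Check 218^d mod 299 for each divisor in increasing order:
218^1 ≡ 218
218^2 ≡ 282
218^3 ≡ 181
218^4 ≡ 289
218^6 ≡ 170
218^8 ≡ 100
218^11 ≡ 160
218^12 ≡ 196
218^22 ≡ 185
218^24 ≡ 144
218^33 ≡ 298
218^44 ≡ 139
218^66 ≡ 1
So ord_299(218) = 66.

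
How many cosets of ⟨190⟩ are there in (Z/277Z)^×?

4

The order of 190 must divide φ(277) = 277 − 1 = 276 = 2^2 · 3 · 23.
Divisors of 276: 1, 2, 3, 4, 6, 12, 23, 46, 69, 92, 138, 276.
Compute 190^d (mod 277) for the divisors d until we hit 1:
190^1 ≡ 190
190^2 ≡ 90
190^3 ≡ 203
190^4 ≡ 67
190^6 ≡ 213
190^12 ≡ 218
190^23 ≡ 116
190^46 ≡ 160
190^69 ≡ 1
The order of 190 is 69, so the subgroup it generates has 69 elements.
Index = |(Z/277Z)^×| / |⟨190⟩| = 276 / 69 = 4.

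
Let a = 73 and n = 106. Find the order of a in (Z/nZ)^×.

Since 73 ∈ (Z/106Z)^×, its order divides φ(106) = φ(2)·φ(53) = 1·52 = 52 = 2^2 · 13.
Divisors of 52: 1, 2, 4, 13, 26, 52.
Evaluate successive powers at the divisors of 52:
73^1 ≡ 73 (mod 106)
73^2 ≡ 29 (mod 106)
73^4 ≡ 99 (mod 106)
73^13 ≡ 83 (mod 106)
73^26 ≡ 105 (mod 106)
73^52 ≡ 1 (mod 106) ✓
Therefore the multiplicative order of 73 modulo 106 is 52.

52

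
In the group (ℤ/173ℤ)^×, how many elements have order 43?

42

φ(173) = 173 − 1 = 172 = 2^2 · 43.
In a cyclic group of order 172, there are φ(d) elements of order d for each divisor d of 172, and zero for non-divisors.
43 | 172, and φ(43) = 43 − 1 = 42.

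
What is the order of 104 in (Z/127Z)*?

The order of 104 must divide φ(127) = 127 − 1 = 126 = 2 · 3^2 · 7.
Divisors of 126: 1, 2, 3, 6, 7, 9, 14, 18, 21, 42, 63, 126.
Compute 104^d (mod 127) for the divisors d until we hit 1:
104^1 ≡ 104
104^2 ≡ 21
104^3 ≡ 25
104^6 ≡ 117
104^7 ≡ 103
104^9 ≡ 4
104^14 ≡ 68
104^18 ≡ 16
104^21 ≡ 19
104^42 ≡ 107
104^63 ≡ 1
The smallest such exponent is 63, so the order of 104 is 63.

63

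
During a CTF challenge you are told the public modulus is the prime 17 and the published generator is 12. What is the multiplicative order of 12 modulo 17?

16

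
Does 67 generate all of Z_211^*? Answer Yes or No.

No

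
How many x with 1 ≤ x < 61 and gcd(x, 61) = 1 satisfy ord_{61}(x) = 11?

0

φ(61) = 61 − 1 = 60 = 2^2 · 3 · 5.
Since (Z/61Z)^× is cyclic of order 60, the number of elements of order d is φ(d) when d | 60 and 0 otherwise.
Here 60 is not a multiple of 11, so there are no elements of order 11.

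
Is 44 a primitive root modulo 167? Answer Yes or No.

No

φ(167) = 167 − 1 = 166 = 2 · 83.
Test 44^(166/q) mod 167 for each prime factor q of 166:
44^83 ≡ 1 (mod 167)  [q = 2: ≡ 1 ✗]
44^2 ≡ 99 (mod 167)  [q = 83: ≢ 1 ✓]
The check at q = 2 fails, so 44 generates a proper subgroup.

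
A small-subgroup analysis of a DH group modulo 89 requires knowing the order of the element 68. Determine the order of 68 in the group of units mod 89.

The order of 68 must divide φ(89) = 89 − 1 = 88 = 2^3 · 11.
Divisors of 88: 1, 2, 4, 8, 11, 22, 44, 88.
Evaluate successive powers at the divisors of 88:
68^1 ≡ 68
68^2 ≡ 85
68^4 ≡ 16
68^8 ≡ 78
68^11 ≡ 55
68^22 ≡ 88
68^44 ≡ 1
Hence ord(68) = 44.

44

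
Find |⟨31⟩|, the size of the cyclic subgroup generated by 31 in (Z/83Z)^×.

41

ord(31) | φ(83) = 83 − 1 = 82 = 2 · 41.
Divisors of 82: 1, 2, 41, 82.
Compute 31^d (mod 83) for the divisors d until we hit 1:
31^1 ≡ 31 (mod 83)
31^2 ≡ 48 (mod 83)
31^41 ≡ 1 (mod 83) ✓
The smallest such exponent is 41, so the order of 31 is 41.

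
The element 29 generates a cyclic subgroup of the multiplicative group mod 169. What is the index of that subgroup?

4

By Lagrange's theorem, ord_169(29) divides φ(169) = φ(13^2) = 13·(13−1) = 156 = 2^2 · 3 · 13.
Divisors of 156: 1, 2, 3, 4, 6, 12, 13, 26, 39, 52, 78, 156.
Check 29^d mod 169 for each divisor in increasing order:
29^1 ≡ 29
29^2 ≡ 165
29^3 ≡ 53
29^4 ≡ 16
29^6 ≡ 105
29^12 ≡ 40
29^13 ≡ 146
29^26 ≡ 22
29^39 ≡ 1
Thus |⟨29⟩| = ord(29) = 39.
Index = |(Z/169Z)^×| / |⟨29⟩| = 156 / 39 = 4.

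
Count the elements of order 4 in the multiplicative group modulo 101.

φ(101) = 101 − 1 = 100 = 2^2 · 5^2.
(Z/101Z)^× is cyclic (|G| = 100); a cyclic group of order m has exactly φ(d) elements of each order d | m, and none otherwise.
4 = 2^2 divides 100, and φ(4) = 2.

2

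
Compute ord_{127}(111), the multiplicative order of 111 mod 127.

Since 111 ∈ (Z/127Z)^×, its order divides φ(127) = 127 − 1 = 126 = 2 · 3^2 · 7.
Divisors of 126: 1, 2, 3, 6, 7, 9, 14, 18, 21, 42, 63, 126.
Evaluate successive powers at the divisors of 126:
111^1 ≡ 111 (mod 127)
111^2 ≡ 2 (mod 127)
111^3 ≡ 95 (mod 127)
111^6 ≡ 8 (mod 127)
111^7 ≡ 126 (mod 127)
111^9 ≡ 125 (mod 127)
111^14 ≡ 1 (mod 127) ✓
Hence ord(111) = 14.

14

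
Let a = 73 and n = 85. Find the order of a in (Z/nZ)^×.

Since 73 ∈ (Z/85Z)^×, its order divides φ(85) = φ(5·17) = (5−1)·(17−1) = 4·16 = 64 = 2^6.
Divisors of 64: 1, 2, 4, 8, 16, 32, 64.
Compute 73^d (mod 85) for the divisors d until we hit 1:
73^1 ≡ 73
73^2 ≡ 59
73^4 ≡ 81
73^8 ≡ 16
73^16 ≡ 1
Therefore the multiplicative order of 73 modulo 85 is 16.

16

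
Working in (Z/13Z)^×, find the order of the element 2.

12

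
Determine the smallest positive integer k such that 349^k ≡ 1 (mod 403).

The order of 349 must divide φ(403) = φ(13·31) = (13−1)·(31−1) = 12·30 = 360 = 2^3 · 3^2 · 5.
Divisors of 360: 1, 2, 3, 4, 5, 6, 8, 9, 10, 12, 15, 18, 20, 24, 30, 36, 40, 45, 60, 72, 90, 120, 180, 360.
Evaluate successive powers at the divisors of 360:
349^1 ≡ 349
349^2 ≡ 95
349^3 ≡ 109
349^4 ≡ 159
349^5 ≡ 280
349^6 ≡ 194
349^8 ≡ 295
349^9 ≡ 190
349^10 ≡ 218
349^12 ≡ 157
349^15 ≡ 187
349^18 ≡ 233
349^20 ≡ 373
349^24 ≡ 66
349^30 ≡ 311
349^36 ≡ 287
349^40 ≡ 94
349^45 ≡ 125
349^60 ≡ 1
Hence ord(349) = 60.

60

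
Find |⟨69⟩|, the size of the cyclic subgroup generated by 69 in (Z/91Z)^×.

6

Since 69 ∈ (Z/91Z)^×, its order divides φ(91) = φ(7·13) = (7−1)·(13−1) = 6·12 = 72 = 2^3 · 3^2.
Divisors of 72: 1, 2, 3, 4, 6, 8, 9, 12, 18, 24, 36, 72.
Test each divisor d:
69^1 ≡ 69
69^2 ≡ 29
69^3 ≡ 90
69^4 ≡ 22
69^6 ≡ 1
Hence ord(69) = 6.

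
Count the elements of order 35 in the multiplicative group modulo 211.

24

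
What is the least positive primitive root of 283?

3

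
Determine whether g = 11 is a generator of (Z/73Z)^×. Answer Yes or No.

Yes

φ(73) = 73 − 1 = 72 = 2^3 · 3^2.
Test 11^(72/q) mod 73 for each prime factor q of 72:
11^36 ≡ 72 (mod 73)  [q = 2: ≢ 1 ✓]
11^24 ≡ 8 (mod 73)  [q = 3: ≢ 1 ✓]
None equal 1, so ord_73(11) = 72: 11 is a primitive root.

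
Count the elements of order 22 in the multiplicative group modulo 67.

10

φ(67) = 67 − 1 = 66 = 2 · 3 · 11.
Since (Z/67Z)^× is cyclic of order 66, the number of elements of order d is φ(d) when d | 66 and 0 otherwise.
22 = 2 · 11 divides 66, and φ(22) = 10.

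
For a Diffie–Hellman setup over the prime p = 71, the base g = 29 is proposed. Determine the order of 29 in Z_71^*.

35

ord(29) | φ(71) = 71 − 1 = 70 = 2 · 5 · 7.
Divisors of 70: 1, 2, 5, 7, 10, 14, 35, 70.
Test each divisor d:
29^1 ≡ 29 (mod 71)
29^2 ≡ 60 (mod 71)
29^5 ≡ 30 (mod 71)
29^7 ≡ 25 (mod 71)
29^10 ≡ 48 (mod 71)
29^14 ≡ 57 (mod 71)
29^35 ≡ 1 (mod 71) ✓
Therefore the multiplicative order of 29 modulo 71 is 35.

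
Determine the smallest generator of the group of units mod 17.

3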